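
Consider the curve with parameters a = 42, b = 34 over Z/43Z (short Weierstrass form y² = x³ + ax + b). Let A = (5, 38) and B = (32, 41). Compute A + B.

(5, 38) + (32, 41). λ = (41 - 38)/(32 - 5) ≡ 3/27 mod 43. 27⁻¹ ≡ 8 (mod 43), so λ ≡ 24.
  x = λ² - 5 - 32 = 576 - 37 ≡ 23; y = λ·(5 - 23) - 38 ≡ 3. → (23, 3)

(23, 3)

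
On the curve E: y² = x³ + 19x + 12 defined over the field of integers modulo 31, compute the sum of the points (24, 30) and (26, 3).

(24, 30) + (26, 3). λ = (3 - 30)/(26 - 24) ≡ 4/2 mod 31. 2⁻¹ ≡ 16 (mod 31), so λ ≡ 2.
  x = λ² - 24 - 26 = 4 - 50 ≡ 16; y = λ·(24 - 16) - 30 ≡ 17. → (16, 17)

(16, 17)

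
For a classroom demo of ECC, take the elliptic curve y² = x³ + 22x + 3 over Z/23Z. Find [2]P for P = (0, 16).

(2, 20)

tangent at (0, 16): λ = (3·0² + 22)/(2·16) ≡ 22/9. 9⁻¹ ≡ 18 (mod 23), so λ ≡ 22·18 ≡ 5.
  x = λ² - 0 - 0 = 25 - 0 ≡ 2; y = λ·(0 - 2) - 16 ≡ 20. → (2, 20)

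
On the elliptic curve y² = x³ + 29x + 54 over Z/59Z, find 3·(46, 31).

Write Q = (46, 31).
Repeated addition: build up to 3Q.
2Q: tangent at (46, 31): λ = (3·46² + 29)/(2·31) ≡ 5/3. 3⁻¹ ≡ 20 (mod 59) since 3·20 = 60 ≡ 1, so λ ≡ 5·20 ≡ 41.
  x = λ² - 46 - 46 = 1681 - 92 ≡ 55; y = λ·(46 - 55) - 31 ≡ 13. → (55, 13)
3Q: (55, 13) + (46, 31). λ = (31 - 13)/(46 - 55) ≡ 18/50 mod 59. 50⁻¹ ≡ 13 (mod 59), so λ ≡ 57.
  x = λ² - 55 - 46 = 3249 - 101 ≡ 21; y = λ·(55 - 21) - 13 ≡ 37. → (21, 37)

(21, 37)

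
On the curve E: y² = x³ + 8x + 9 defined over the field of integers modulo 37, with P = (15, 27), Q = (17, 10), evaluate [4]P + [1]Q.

First 4P:
Double-and-add on 4 = (100)₂. Start with P = (15, 27) for the leading 1-bit.
double: tangent at (15, 27): λ = (3·15² + 8)/(2·27) ≡ 17/17. 17⁻¹ ≡ 24 (mod 37), so λ ≡ 17·24 ≡ 1.
  x = λ² - 15 - 15 = 1 - 30 ≡ 8; y = λ·(15 - 8) - 27 ≡ 17. → (8, 17)
double: tangent at (8, 17): λ = (3·8² + 8)/(2·17) ≡ 15/34. 34⁻¹ ≡ 12 (mod 37), so λ ≡ 15·12 ≡ 32.
  x = λ² - 8 - 8 = 1024 - 16 ≡ 9; y = λ·(8 - 9) - 17 ≡ 25. → (9, 25)
4P = (9, 25).
Finally 4P + Q:
(9, 25) + (17, 10). λ = (10 - 25)/(17 - 9) ≡ 22/8 mod 37. 8⁻¹ ≡ 14 (mod 37), so λ ≡ 12.
  x = λ² - 9 - 17 = 144 - 26 ≡ 7; y = λ·(9 - 7) - 25 ≡ 36. → (7, 36)

(7, 36)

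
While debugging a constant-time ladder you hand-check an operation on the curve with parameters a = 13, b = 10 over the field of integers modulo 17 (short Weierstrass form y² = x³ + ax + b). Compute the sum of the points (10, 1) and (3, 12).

(3, 5)

(10, 1) + (3, 12). λ = (12 - 1)/(3 - 10) ≡ 11/10 mod 17. 10⁻¹ ≡ 12 (mod 17), so λ ≡ 13.
  x = λ² - 10 - 3 = 169 - 13 ≡ 3; y = λ·(10 - 3) - 1 ≡ 5. → (3, 5)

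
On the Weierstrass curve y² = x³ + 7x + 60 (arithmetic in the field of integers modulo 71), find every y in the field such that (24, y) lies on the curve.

none

x³ + 7x + 60 = 14052 ≡ 65 (mod 71).
65 is a non-residue mod 71; no y exists.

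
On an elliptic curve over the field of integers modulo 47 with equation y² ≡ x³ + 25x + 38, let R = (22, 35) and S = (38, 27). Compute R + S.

(46, 24)

(22, 35) + (38, 27). λ = (27 - 35)/(38 - 22) ≡ 39/16 mod 47. 16⁻¹ ≡ 3 (mod 47), so λ ≡ 23.
  x = λ² - 22 - 38 = 529 - 60 ≡ 46; y = λ·(22 - 46) - 35 ≡ 24. → (46, 24)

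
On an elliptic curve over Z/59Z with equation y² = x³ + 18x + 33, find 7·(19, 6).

(18, 42)

Write Q = (19, 6).
Double-and-add on 7 = (111)₂. Start with Q = (19, 6) for the leading 1-bit.
double: tangent at (19, 6): λ = (3·19² + 18)/(2·6) ≡ 39/12. 12⁻¹ ≡ 5 (mod 59), so λ ≡ 39·5 ≡ 18.
  x = λ² - 19 - 19 = 324 - 38 ≡ 50; y = λ·(19 - 50) - 6 ≡ 26. → (50, 26)
add Q: (50, 26) + (19, 6). λ = (6 - 26)/(19 - 50) ≡ 39/28 mod 59. 28⁻¹ ≡ 19 (mod 59) since 28·19 = 532 ≡ 1, so λ ≡ 33.
  x = λ² - 50 - 19 = 1089 - 69 ≡ 17; y = λ·(50 - 17) - 26 ≡ 1. → (17, 1)
double: tangent at (17, 1): λ = (3·17² + 18)/(2·1) ≡ 0/2. 2⁻¹ ≡ 30 (mod 59) since 2·30 = 60 ≡ 1, so λ ≡ 0·30 ≡ 0.
  x = λ² - 17 - 17 = 0 - 34 ≡ 25; y = λ·(17 - 25) - 1 ≡ 58. → (25, 58)
add Q: (25, 58) + (19, 6). λ = (6 - 58)/(19 - 25) ≡ 7/53 mod 59. 53⁻¹ ≡ 49 (mod 59) since 53·49 = 2597 ≡ 1, so λ ≡ 48.
  x = λ² - 25 - 19 = 2304 - 44 ≡ 18; y = λ·(25 - 18) - 58 ≡ 42. → (18, 42)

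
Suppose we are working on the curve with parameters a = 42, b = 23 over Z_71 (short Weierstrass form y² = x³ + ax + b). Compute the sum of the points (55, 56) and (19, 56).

(68, 15)

(55, 56) + (19, 56). λ = (56 - 56)/(19 - 55) ≡ 0/35 mod 71. 35⁻¹ ≡ 69 (mod 71) since 35·69 = 2415 ≡ 1, so λ ≡ 0.
  x = λ² - 55 - 19 = 0 - 74 ≡ 68; y = λ·(55 - 68) - 56 ≡ 15. → (68, 15)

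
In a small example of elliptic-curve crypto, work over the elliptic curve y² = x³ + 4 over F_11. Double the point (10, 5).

tangent at (10, 5): λ = (3·10² + 0)/(2·5) ≡ 3/10. 10⁻¹ ≡ 10 (mod 11) since 10·10 = 100 ≡ 1, so λ ≡ 3·10 ≡ 8.
  x = λ² - 10 - 10 = 64 - 20 ≡ 0; y = λ·(10 - 0) - 5 ≡ 9. → (0, 9)

(0, 9)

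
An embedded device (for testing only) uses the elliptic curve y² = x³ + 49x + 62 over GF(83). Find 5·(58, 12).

(34, 14)

Write G = (58, 12).
Double-and-add on 5 = (101)₂. Start with G = (58, 12) for the leading 1-bit.
double: tangent at (58, 12): λ = (3·58² + 49)/(2·12) ≡ 15/24. 24⁻¹ ≡ 45 (mod 83) since 24·45 = 1080 ≡ 1, so λ ≡ 15·45 ≡ 11.
  x = λ² - 58 - 58 = 121 - 116 ≡ 5; y = λ·(58 - 5) - 12 ≡ 73. → (5, 73)
double: tangent at (5, 73): λ = (3·5² + 49)/(2·73) ≡ 41/63. 63⁻¹ ≡ 29 (mod 83), so λ ≡ 41·29 ≡ 27.
  x = λ² - 5 - 5 = 729 - 10 ≡ 55; y = λ·(5 - 55) - 73 ≡ 71. → (55, 71)
add G: (55, 71) + (58, 12). λ = (12 - 71)/(58 - 55) ≡ 24/3 mod 83. 3⁻¹ ≡ 28 (mod 83), so λ ≡ 8.
  x = λ² - 55 - 58 = 64 - 113 ≡ 34; y = λ·(55 - 34) - 71 ≡ 14. → (34, 14)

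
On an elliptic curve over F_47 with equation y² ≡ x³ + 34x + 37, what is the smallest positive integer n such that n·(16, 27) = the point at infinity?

2P: tangent at (16, 27): λ = (3·16² + 34)/(2·27) ≡ 3/7. 7⁻¹ ≡ 27 (mod 47), so λ ≡ 3·27 ≡ 34.
  x = λ² - 16 - 16 = 1156 - 32 ≡ 43; y = λ·(16 - 43) - 27 ≡ 42. → (43, 42)
3P: (43, 42) + (16, 27). λ = (27 - 42)/(16 - 43) ≡ 32/20 mod 47. 20⁻¹ ≡ 40 (mod 47), so λ ≡ 11.
  x = λ² - 43 - 16 = 121 - 59 ≡ 15; y = λ·(43 - 15) - 42 ≡ 31. → (15, 31)
4P: (15, 31) + (16, 27). λ = (27 - 31)/(16 - 15) ≡ 43/1 mod 47. 1⁻¹ ≡ 1 (mod 47), so λ ≡ 43.
  x = λ² - 15 - 16 = 1849 - 31 ≡ 32; y = λ·(15 - 32) - 31 ≡ 37. → (32, 37)
5P: (32, 37) + (16, 27). λ = (27 - 37)/(16 - 32) ≡ 37/31 mod 47. 31⁻¹ ≡ 44 (mod 47), so λ ≡ 30.
  x = λ² - 32 - 16 = 900 - 48 ≡ 6; y = λ·(32 - 6) - 37 ≡ 38. → (6, 38)
6P: (6, 38) + (16, 27). λ = (27 - 38)/(16 - 6) ≡ 36/10 mod 47. 10⁻¹ ≡ 33 (mod 47), so λ ≡ 13.
  x = λ² - 6 - 16 = 169 - 22 ≡ 6; y = λ·(6 - 6) - 38 ≡ 9. → (6, 9)
7P: (6, 9) + (16, 27). λ = (27 - 9)/(16 - 6) ≡ 18/10 mod 47. 10⁻¹ ≡ 33 (mod 47), so λ ≡ 30.
  x = λ² - 6 - 16 = 900 - 22 ≡ 32; y = λ·(6 - 32) - 9 ≡ 10. → (32, 10)
8P: (32, 10) + (16, 27). λ = (27 - 10)/(16 - 32) ≡ 17/31 mod 47. 31⁻¹ ≡ 44 (mod 47), so λ ≡ 43.
  x = λ² - 32 - 16 = 1849 - 48 ≡ 15; y = λ·(32 - 15) - 10 ≡ 16. → (15, 16)
9P: (15, 16) + (16, 27). λ = (27 - 16)/(16 - 15) ≡ 11/1 mod 47. 1⁻¹ ≡ 1 (mod 47) since 1·1 = 1 ≡ 1, so λ ≡ 11.
  x = λ² - 15 - 16 = 121 - 31 ≡ 43; y = λ·(15 - 43) - 16 ≡ 5. → (43, 5)
10P: (43, 5) + (16, 27). λ = (27 - 5)/(16 - 43) ≡ 22/20 mod 47. 20⁻¹ ≡ 40 (mod 47), so λ ≡ 34.
  x = λ² - 43 - 16 = 1156 - 59 ≡ 16; y = λ·(43 - 16) - 5 ≡ 20. → (16, 20)
11P: (16, 20) + (16, 27): same x and y₁ ≡ -y₂, so the sum is the point at infinity.
11P = the point at infinity, so the order is 11.

11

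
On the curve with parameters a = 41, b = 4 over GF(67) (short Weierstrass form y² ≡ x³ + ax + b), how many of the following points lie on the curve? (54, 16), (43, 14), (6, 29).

(54, 16): 16² ≡ 55, rhs ≡ 21 → off.
(43, 14): 14² ≡ 62, rhs ≡ 3 → off.
(6, 29): 29² ≡ 37, rhs ≡ 64 → off.

0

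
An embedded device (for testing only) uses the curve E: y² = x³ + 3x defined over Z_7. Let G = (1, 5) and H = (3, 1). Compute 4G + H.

First 4G:
Repeated addition: build up to 4G.
2G: tangent at (1, 5): λ = (3·1² + 3)/(2·5) ≡ 6/3. 3⁻¹ ≡ 5 (mod 7), so λ ≡ 6·5 ≡ 2.
  x = λ² - 1 - 1 = 4 - 2 ≡ 2; y = λ·(1 - 2) - 5 ≡ 0. → (2, 0)
3G: (2, 0) + (1, 5). λ = (5 - 0)/(1 - 2) ≡ 5/6 mod 7. 6⁻¹ ≡ 6 (mod 7), so λ ≡ 2.
  x = λ² - 2 - 1 = 4 - 3 ≡ 1; y = λ·(2 - 1) - 0 ≡ 2. → (1, 2)
4G: (1, 2) + (1, 5): same x and y₁ ≡ -y₂, so the sum is 𝒪.
4G = 𝒪.
Finally 4G + H:
𝒪 + (3, 1) = (3, 1) (identity).

(3, 1)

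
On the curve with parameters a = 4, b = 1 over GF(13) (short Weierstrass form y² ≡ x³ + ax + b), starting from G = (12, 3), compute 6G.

(0, 12)

Repeated addition: build up to 6G.
2G: tangent at (12, 3): λ = (3·12² + 4)/(2·3) ≡ 7/6. 6⁻¹ ≡ 11 (mod 13), so λ ≡ 7·11 ≡ 12.
  x = λ² - 12 - 12 = 144 - 24 ≡ 3; y = λ·(12 - 3) - 3 ≡ 1. → (3, 1)
3G: (3, 1) + (12, 3). λ = (3 - 1)/(12 - 3) ≡ 2/9 mod 13. 9⁻¹ ≡ 3 (mod 13) since 9·3 = 27 ≡ 1, so λ ≡ 6.
  x = λ² - 3 - 12 = 36 - 15 ≡ 8; y = λ·(3 - 8) - 1 ≡ 8. → (8, 8)
4G: (8, 8) + (12, 3). λ = (3 - 8)/(12 - 8) ≡ 8/4 mod 13. 4⁻¹ ≡ 10 (mod 13) since 4·10 = 40 ≡ 1, so λ ≡ 2.
  x = λ² - 8 - 12 = 4 - 20 ≡ 10; y = λ·(8 - 10) - 8 ≡ 1. → (10, 1)
5G: (10, 1) + (12, 3). λ = (3 - 1)/(12 - 10) ≡ 2/2 mod 13. 2⁻¹ ≡ 7 (mod 13), so λ ≡ 1.
  x = λ² - 10 - 12 = 1 - 22 ≡ 5; y = λ·(10 - 5) - 1 ≡ 4. → (5, 4)
6G: (5, 4) + (12, 3). λ = (3 - 4)/(12 - 5) ≡ 12/7 mod 13. 7⁻¹ ≡ 2 (mod 13), so λ ≡ 11.
  x = λ² - 5 - 12 = 121 - 17 ≡ 0; y = λ·(5 - 0) - 4 ≡ 12. → (0, 12)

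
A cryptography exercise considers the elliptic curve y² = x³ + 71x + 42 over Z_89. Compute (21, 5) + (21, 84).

O

The two points share x = 21 and their y-coordinates satisfy 5 + 84 ≡ 0 (mod 89), so they are inverses. Their sum is ∞.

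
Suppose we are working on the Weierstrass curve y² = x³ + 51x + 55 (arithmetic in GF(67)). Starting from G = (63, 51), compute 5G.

(35, 19)

Double-and-add on 5 = (101)₂. Start with G = (63, 51) for the leading 1-bit.
double: tangent at (63, 51): λ = (3·63² + 51)/(2·51) ≡ 32/35. 35⁻¹ ≡ 23 (mod 67), so λ ≡ 32·23 ≡ 66.
  x = λ² - 63 - 63 = 4356 - 126 ≡ 9; y = λ·(63 - 9) - 51 ≡ 29. → (9, 29)
double: tangent at (9, 29): λ = (3·9² + 51)/(2·29) ≡ 26/58. 58⁻¹ ≡ 52 (mod 67) since 58·52 = 3016 ≡ 1, so λ ≡ 26·52 ≡ 12.
  x = λ² - 9 - 9 = 144 - 18 ≡ 59; y = λ·(9 - 59) - 29 ≡ 41. → (59, 41)
add G: (59, 41) + (63, 51). λ = (51 - 41)/(63 - 59) ≡ 10/4 mod 67. 4⁻¹ ≡ 17 (mod 67) since 4·17 = 68 ≡ 1, so λ ≡ 36.
  x = λ² - 59 - 63 = 1296 - 122 ≡ 35; y = λ·(59 - 35) - 41 ≡ 19. → (35, 19)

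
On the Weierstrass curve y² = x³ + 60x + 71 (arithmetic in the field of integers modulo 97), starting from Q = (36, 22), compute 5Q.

(72, 55)

Repeated addition: build up to 5Q.
2Q: tangent at (36, 22): λ = (3·36² + 60)/(2·22) ≡ 68/44. 44⁻¹ ≡ 86 (mod 97) since 44·86 = 3784 ≡ 1, so λ ≡ 68·86 ≡ 28.
  x = λ² - 36 - 36 = 784 - 72 ≡ 33; y = λ·(36 - 33) - 22 ≡ 62. → (33, 62)
3Q: (33, 62) + (36, 22). λ = (22 - 62)/(36 - 33) ≡ 57/3 mod 97. 3⁻¹ ≡ 65 (mod 97) since 3·65 = 195 ≡ 1, so λ ≡ 19.
  x = λ² - 33 - 36 = 361 - 69 ≡ 1; y = λ·(33 - 1) - 62 ≡ 61. → (1, 61)
4Q: (1, 61) + (36, 22). λ = (22 - 61)/(36 - 1) ≡ 58/35 mod 97. 35⁻¹ ≡ 61 (mod 97) since 35·61 = 2135 ≡ 1, so λ ≡ 46.
  x = λ² - 1 - 36 = 2116 - 37 ≡ 42; y = λ·(1 - 42) - 61 ≡ 90. → (42, 90)
5Q: (42, 90) + (36, 22). λ = (22 - 90)/(36 - 42) ≡ 29/91 mod 97. 91⁻¹ ≡ 16 (mod 97), so λ ≡ 76.
  x = λ² - 42 - 36 = 5776 - 78 ≡ 72; y = λ·(42 - 72) - 90 ≡ 55. → (72, 55)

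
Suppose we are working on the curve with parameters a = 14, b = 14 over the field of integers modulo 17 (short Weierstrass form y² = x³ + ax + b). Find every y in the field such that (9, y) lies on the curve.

6, 11

x³ + 14x + 14 = 869 ≡ 2 (mod 17).
Square roots of 2 mod 17: 6 and 11 (since 6² = 36 ≡ 2).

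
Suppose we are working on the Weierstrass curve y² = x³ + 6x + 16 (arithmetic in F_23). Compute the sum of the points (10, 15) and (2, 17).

(10, 15) + (2, 17). λ = (17 - 15)/(2 - 10) ≡ 2/15 mod 23. 15⁻¹ ≡ 20 (mod 23), so λ ≡ 17.
  x = λ² - 10 - 2 = 289 - 12 ≡ 1; y = λ·(10 - 1) - 15 ≡ 0. → (1, 0)

(1, 0)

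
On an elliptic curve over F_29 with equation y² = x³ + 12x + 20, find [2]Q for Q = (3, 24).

(24, 26)

tangent at (3, 24): λ = (3·3² + 12)/(2·24) ≡ 10/19. 19⁻¹ ≡ 26 (mod 29), so λ ≡ 10·26 ≡ 28.
  x = λ² - 3 - 3 = 784 - 6 ≡ 24; y = λ·(3 - 24) - 24 ≡ 26. → (24, 26)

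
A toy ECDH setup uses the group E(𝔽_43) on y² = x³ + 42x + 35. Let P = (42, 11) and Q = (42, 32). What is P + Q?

The two points share x = 42 and their y-coordinates satisfy 11 + 32 ≡ 0 (mod 43), so they are inverses. Their sum is ∞.

O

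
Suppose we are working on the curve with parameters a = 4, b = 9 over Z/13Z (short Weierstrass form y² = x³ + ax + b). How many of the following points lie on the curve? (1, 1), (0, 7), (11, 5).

(1, 1): 1² ≡ 1, rhs ≡ 1 → on.
(0, 7): 7² ≡ 10, rhs ≡ 9 → off.
(11, 5): 5² ≡ 12, rhs ≡ 6 → off.

1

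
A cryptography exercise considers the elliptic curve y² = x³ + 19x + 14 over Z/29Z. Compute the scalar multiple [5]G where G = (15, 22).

Repeated addition: build up to 5G.
2G: tangent at (15, 22): λ = (3·15² + 19)/(2·22) ≡ 27/15. 15⁻¹ ≡ 2 (mod 29), so λ ≡ 27·2 ≡ 25.
  x = λ² - 15 - 15 = 625 - 30 ≡ 15; y = λ·(15 - 15) - 22 ≡ 7. → (15, 7)
3G: (15, 7) + (15, 22): same x and y₁ ≡ -y₂, so the sum is the point at infinity.
4G: the point at infinity + (15, 22) = (15, 22) (identity).
5G: tangent at (15, 22): λ = (3·15² + 19)/(2·22) ≡ 27/15. 15⁻¹ ≡ 2 (mod 29), so λ ≡ 27·2 ≡ 25.
  x = λ² - 15 - 15 = 625 - 30 ≡ 15; y = λ·(15 - 15) - 22 ≡ 7. → (15, 7)

(15, 7)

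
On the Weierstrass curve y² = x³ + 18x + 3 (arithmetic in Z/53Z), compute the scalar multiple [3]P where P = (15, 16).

(45, 47)

Repeated addition: build up to 3P.
2P: tangent at (15, 16): λ = (3·15² + 18)/(2·16) ≡ 4/32. 32⁻¹ ≡ 5 (mod 53), so λ ≡ 4·5 ≡ 20.
  x = λ² - 15 - 15 = 400 - 30 ≡ 52; y = λ·(15 - 52) - 16 ≡ 39. → (52, 39)
3P: (52, 39) + (15, 16). λ = (16 - 39)/(15 - 52) ≡ 30/16 mod 53. 16⁻¹ ≡ 10 (mod 53), so λ ≡ 35.
  x = λ² - 52 - 15 = 1225 - 67 ≡ 45; y = λ·(52 - 45) - 39 ≡ 47. → (45, 47)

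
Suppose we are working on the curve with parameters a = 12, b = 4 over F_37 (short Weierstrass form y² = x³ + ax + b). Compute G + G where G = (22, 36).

(20, 17)

tangent at (22, 36): λ = (3·22² + 12)/(2·36) ≡ 21/35. 35⁻¹ ≡ 18 (mod 37), so λ ≡ 21·18 ≡ 8.
  x = λ² - 22 - 22 = 64 - 44 ≡ 20; y = λ·(22 - 20) - 36 ≡ 17. → (20, 17)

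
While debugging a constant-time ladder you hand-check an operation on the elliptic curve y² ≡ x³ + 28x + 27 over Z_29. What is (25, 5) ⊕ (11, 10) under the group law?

(25, 5) + (11, 10). λ = (10 - 5)/(11 - 25) ≡ 5/15 mod 29. 15⁻¹ ≡ 2 (mod 29), so λ ≡ 10.
  x = λ² - 25 - 11 = 100 - 36 ≡ 6; y = λ·(25 - 6) - 5 ≡ 11. → (6, 11)

(6, 11)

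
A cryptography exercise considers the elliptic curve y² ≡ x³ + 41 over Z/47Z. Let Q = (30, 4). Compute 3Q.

(30, 43)

Repeated addition: build up to 3Q.
2Q: tangent at (30, 4): λ = (3·30² + 0)/(2·4) ≡ 21/8. 8⁻¹ ≡ 6 (mod 47), so λ ≡ 21·6 ≡ 32.
  x = λ² - 30 - 30 = 1024 - 60 ≡ 24; y = λ·(30 - 24) - 4 ≡ 0. → (24, 0)
3Q: (24, 0) + (30, 4). λ = (4 - 0)/(30 - 24) ≡ 4/6 mod 47. 6⁻¹ ≡ 8 (mod 47), so λ ≡ 32.
  x = λ² - 24 - 30 = 1024 - 54 ≡ 30; y = λ·(24 - 30) - 0 ≡ 43. → (30, 43)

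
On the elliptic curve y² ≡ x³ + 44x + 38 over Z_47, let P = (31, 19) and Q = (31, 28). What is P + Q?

O

The two points share x = 31 and their y-coordinates satisfy 19 + 28 ≡ 0 (mod 47), so they are inverses. Their sum is ∞.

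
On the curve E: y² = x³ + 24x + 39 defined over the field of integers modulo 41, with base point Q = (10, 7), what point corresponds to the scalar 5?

(34, 15)

Double-and-add on 5 = (101)₂. Start with Q = (10, 7) for the leading 1-bit.
double: tangent at (10, 7): λ = (3·10² + 24)/(2·7) ≡ 37/14. 14⁻¹ ≡ 3 (mod 41) since 14·3 = 42 ≡ 1, so λ ≡ 37·3 ≡ 29.
  x = λ² - 10 - 10 = 841 - 20 ≡ 1; y = λ·(10 - 1) - 7 ≡ 8. → (1, 8)
double: tangent at (1, 8): λ = (3·1² + 24)/(2·8) ≡ 27/16. 16⁻¹ ≡ 18 (mod 41) since 16·18 = 288 ≡ 1, so λ ≡ 27·18 ≡ 35.
  x = λ² - 1 - 1 = 1225 - 2 ≡ 34; y = λ·(1 - 34) - 8 ≡ 26. → (34, 26)
add Q: (34, 26) + (10, 7). λ = (7 - 26)/(10 - 34) ≡ 22/17 mod 41. 17⁻¹ ≡ 29 (mod 41), so λ ≡ 23.
  x = λ² - 34 - 10 = 529 - 44 ≡ 34; y = λ·(34 - 34) - 26 ≡ 15. → (34, 15)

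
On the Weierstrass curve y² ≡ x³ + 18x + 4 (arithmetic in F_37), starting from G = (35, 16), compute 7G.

Repeated addition: build up to 7G.
2G: tangent at (35, 16): λ = (3·35² + 18)/(2·16) ≡ 30/32. 32⁻¹ ≡ 22 (mod 37), so λ ≡ 30·22 ≡ 31.
  x = λ² - 35 - 35 = 961 - 70 ≡ 3; y = λ·(35 - 3) - 16 ≡ 14. → (3, 14)
3G: (3, 14) + (35, 16). λ = (16 - 14)/(35 - 3) ≡ 2/32 mod 37. 32⁻¹ ≡ 22 (mod 37), so λ ≡ 7.
  x = λ² - 3 - 35 = 49 - 38 ≡ 11; y = λ·(3 - 11) - 14 ≡ 4. → (11, 4)
4G: (11, 4) + (35, 16). λ = (16 - 4)/(35 - 11) ≡ 12/24 mod 37. 24⁻¹ ≡ 17 (mod 37), so λ ≡ 19.
  x = λ² - 11 - 35 = 361 - 46 ≡ 19; y = λ·(11 - 19) - 4 ≡ 29. → (19, 29)
5G: (19, 29) + (35, 16). λ = (16 - 29)/(35 - 19) ≡ 24/16 mod 37. 16⁻¹ ≡ 7 (mod 37), so λ ≡ 20.
  x = λ² - 19 - 35 = 400 - 54 ≡ 13; y = λ·(19 - 13) - 29 ≡ 17. → (13, 17)
6G: (13, 17) + (35, 16). λ = (16 - 17)/(35 - 13) ≡ 36/22 mod 37. 22⁻¹ ≡ 32 (mod 37) since 22·32 = 704 ≡ 1, so λ ≡ 5.
  x = λ² - 13 - 35 = 25 - 48 ≡ 14; y = λ·(13 - 14) - 17 ≡ 15. → (14, 15)
7G: (14, 15) + (35, 16). λ = (16 - 15)/(35 - 14) ≡ 1/21 mod 37. 21⁻¹ ≡ 30 (mod 37), so λ ≡ 30.
  x = λ² - 14 - 35 = 900 - 49 ≡ 0; y = λ·(14 - 0) - 15 ≡ 35. → (0, 35)

(0, 35)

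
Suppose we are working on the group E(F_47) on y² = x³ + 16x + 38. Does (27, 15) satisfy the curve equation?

y² = 15² ≡ 37; x³ + 16x + 38 = 20153 ≡ 37 (mod 47). 37 = 37.

yes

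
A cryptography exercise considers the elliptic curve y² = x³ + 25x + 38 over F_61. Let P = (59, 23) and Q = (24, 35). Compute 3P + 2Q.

(22, 45)

First 3P:
Repeated addition: build up to 3P.
2P: tangent at (59, 23): λ = (3·59² + 25)/(2·23) ≡ 37/46. 46⁻¹ ≡ 4 (mod 61) since 46·4 = 184 ≡ 1, so λ ≡ 37·4 ≡ 26.
  x = λ² - 59 - 59 = 676 - 118 ≡ 9; y = λ·(59 - 9) - 23 ≡ 57. → (9, 57)
3P: (9, 57) + (59, 23). λ = (23 - 57)/(59 - 9) ≡ 27/50 mod 61. 50⁻¹ ≡ 11 (mod 61), so λ ≡ 53.
  x = λ² - 9 - 59 = 2809 - 68 ≡ 57; y = λ·(9 - 57) - 57 ≡ 22. → (57, 22)
3P = (57, 22).
Next 2Q:
Repeated addition: build up to 2Q.
2Q: tangent at (24, 35): λ = (3·24² + 25)/(2·35) ≡ 45/9. 9⁻¹ ≡ 34 (mod 61), so λ ≡ 45·34 ≡ 5.
  x = λ² - 24 - 24 = 25 - 48 ≡ 38; y = λ·(24 - 38) - 35 ≡ 17. → (38, 17)
2Q = (38, 17).
Finally 3P + 2Q:
(57, 22) + (38, 17). λ = (17 - 22)/(38 - 57) ≡ 56/42 mod 61. 42⁻¹ ≡ 16 (mod 61), so λ ≡ 42.
  x = λ² - 57 - 38 = 1764 - 95 ≡ 22; y = λ·(57 - 22) - 22 ≡ 45. → (22, 45)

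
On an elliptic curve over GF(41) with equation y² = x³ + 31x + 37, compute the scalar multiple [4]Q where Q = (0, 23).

(8, 31)

Repeated addition: build up to 4Q.
2Q: tangent at (0, 23): λ = (3·0² + 31)/(2·23) ≡ 31/5. 5⁻¹ ≡ 33 (mod 41) since 5·33 = 165 ≡ 1, so λ ≡ 31·33 ≡ 39.
  x = λ² - 0 - 0 = 1521 - 0 ≡ 4; y = λ·(0 - 4) - 23 ≡ 26. → (4, 26)
3Q: (4, 26) + (0, 23). λ = (23 - 26)/(0 - 4) ≡ 38/37 mod 41. 37⁻¹ ≡ 10 (mod 41), so λ ≡ 11.
  x = λ² - 4 - 0 = 121 - 4 ≡ 35; y = λ·(4 - 35) - 26 ≡ 2. → (35, 2)
4Q: (35, 2) + (0, 23). λ = (23 - 2)/(0 - 35) ≡ 21/6 mod 41. 6⁻¹ ≡ 7 (mod 41), so λ ≡ 24.
  x = λ² - 35 - 0 = 576 - 35 ≡ 8; y = λ·(35 - 8) - 2 ≡ 31. → (8, 31)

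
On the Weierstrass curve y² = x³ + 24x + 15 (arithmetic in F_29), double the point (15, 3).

tangent at (15, 3): λ = (3·15² + 24)/(2·3) ≡ 3/6. 6⁻¹ ≡ 5 (mod 29) since 6·5 = 30 ≡ 1, so λ ≡ 3·5 ≡ 15.
  x = λ² - 15 - 15 = 225 - 30 ≡ 21; y = λ·(15 - 21) - 3 ≡ 23. → (21, 23)

(21, 23)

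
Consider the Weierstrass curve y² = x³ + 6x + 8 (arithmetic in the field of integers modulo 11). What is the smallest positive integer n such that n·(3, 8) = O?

2P: tangent at (3, 8): λ = (3·3² + 6)/(2·8) ≡ 0/5. 5⁻¹ ≡ 9 (mod 11) since 5·9 = 45 ≡ 1, so λ ≡ 0·9 ≡ 0.
  x = λ² - 3 - 3 = 0 - 6 ≡ 5; y = λ·(3 - 5) - 8 ≡ 3. → (5, 3)
3P: (5, 3) + (3, 8). λ = (8 - 3)/(3 - 5) ≡ 5/9 mod 11. 9⁻¹ ≡ 5 (mod 11), so λ ≡ 3.
  x = λ² - 5 - 3 = 9 - 8 ≡ 1; y = λ·(5 - 1) - 3 ≡ 9. → (1, 9)
4P: (1, 9) + (3, 8). λ = (8 - 9)/(3 - 1) ≡ 10/2 mod 11. 2⁻¹ ≡ 6 (mod 11) since 2·6 = 12 ≡ 1, so λ ≡ 5.
  x = λ² - 1 - 3 = 25 - 4 ≡ 10; y = λ·(1 - 10) - 9 ≡ 1. → (10, 1)
5P: (10, 1) + (3, 8). λ = (8 - 1)/(3 - 10) ≡ 7/4 mod 11. 4⁻¹ ≡ 3 (mod 11), so λ ≡ 10.
  x = λ² - 10 - 3 = 100 - 13 ≡ 10; y = λ·(10 - 10) - 1 ≡ 10. → (10, 10)
6P: (10, 10) + (3, 8). λ = (8 - 10)/(3 - 10) ≡ 9/4 mod 11. 4⁻¹ ≡ 3 (mod 11), so λ ≡ 5.
  x = λ² - 10 - 3 = 25 - 13 ≡ 1; y = λ·(10 - 1) - 10 ≡ 2. → (1, 2)
7P: (1, 2) + (3, 8). λ = (8 - 2)/(3 - 1) ≡ 6/2 mod 11. 2⁻¹ ≡ 6 (mod 11), so λ ≡ 3.
  x = λ² - 1 - 3 = 9 - 4 ≡ 5; y = λ·(1 - 5) - 2 ≡ 8. → (5, 8)
8P: (5, 8) + (3, 8). λ = (8 - 8)/(3 - 5) ≡ 0/9 mod 11. 9⁻¹ ≡ 5 (mod 11), so λ ≡ 0.
  x = λ² - 5 - 3 = 0 - 8 ≡ 3; y = λ·(5 - 3) - 8 ≡ 3. → (3, 3)
9P: (3, 3) + (3, 8): same x and y₁ ≡ -y₂, so the sum is O.
9P = O, so the order is 9.

9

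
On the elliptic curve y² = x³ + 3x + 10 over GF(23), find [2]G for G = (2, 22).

(12, 7)

tangent at (2, 22): λ = (3·2² + 3)/(2·22) ≡ 15/21. 21⁻¹ ≡ 11 (mod 23) since 21·11 = 231 ≡ 1, so λ ≡ 15·11 ≡ 4.
  x = λ² - 2 - 2 = 16 - 4 ≡ 12; y = λ·(2 - 12) - 22 ≡ 7. → (12, 7)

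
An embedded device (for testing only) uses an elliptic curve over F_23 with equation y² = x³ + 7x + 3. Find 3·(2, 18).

Write G = (2, 18).
Repeated addition: build up to 3G.
2G: tangent at (2, 18): λ = (3·2² + 7)/(2·18) ≡ 19/13. 13⁻¹ ≡ 16 (mod 23), so λ ≡ 19·16 ≡ 5.
  x = λ² - 2 - 2 = 25 - 4 ≡ 21; y = λ·(2 - 21) - 18 ≡ 2. → (21, 2)
3G: (21, 2) + (2, 18). λ = (18 - 2)/(2 - 21) ≡ 16/4 mod 23. 4⁻¹ ≡ 6 (mod 23), so λ ≡ 4.
  x = λ² - 21 - 2 = 16 - 23 ≡ 16; y = λ·(21 - 16) - 2 ≡ 18. → (16, 18)

(16, 18)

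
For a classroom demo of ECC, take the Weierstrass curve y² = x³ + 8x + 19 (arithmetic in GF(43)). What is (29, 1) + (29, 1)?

(37, 23)

tangent at (29, 1): λ = (3·29² + 8)/(2·1) ≡ 37/2. 2⁻¹ ≡ 22 (mod 43), so λ ≡ 37·22 ≡ 40.
  x = λ² - 29 - 29 = 1600 - 58 ≡ 37; y = λ·(29 - 37) - 1 ≡ 23. → (37, 23)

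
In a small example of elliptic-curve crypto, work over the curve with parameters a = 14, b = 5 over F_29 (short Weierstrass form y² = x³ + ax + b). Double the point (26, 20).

(0, 11)

tangent at (26, 20): λ = (3·26² + 14)/(2·20) ≡ 12/11. 11⁻¹ ≡ 8 (mod 29), so λ ≡ 12·8 ≡ 9.
  x = λ² - 26 - 26 = 81 - 52 ≡ 0; y = λ·(26 - 0) - 20 ≡ 11. → (0, 11)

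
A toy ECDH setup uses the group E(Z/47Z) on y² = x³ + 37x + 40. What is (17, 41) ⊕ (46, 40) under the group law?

(12, 35)

(17, 41) + (46, 40). λ = (40 - 41)/(46 - 17) ≡ 46/29 mod 47. 29⁻¹ ≡ 13 (mod 47) since 29·13 = 377 ≡ 1, so λ ≡ 34.
  x = λ² - 17 - 46 = 1156 - 63 ≡ 12; y = λ·(17 - 12) - 41 ≡ 35. → (12, 35)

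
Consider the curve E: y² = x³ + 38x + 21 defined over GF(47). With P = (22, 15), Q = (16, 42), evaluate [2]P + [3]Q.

First 2P:
Repeated addition: build up to 2P.
2P: tangent at (22, 15): λ = (3·22² + 38)/(2·15) ≡ 33/30. 30⁻¹ ≡ 11 (mod 47), so λ ≡ 33·11 ≡ 34.
  x = λ² - 22 - 22 = 1156 - 44 ≡ 31; y = λ·(22 - 31) - 15 ≡ 8. → (31, 8)
2P = (31, 8).
Next 3Q:
Repeated addition: build up to 3Q.
2Q: tangent at (16, 42): λ = (3·16² + 38)/(2·42) ≡ 7/37. 37⁻¹ ≡ 14 (mod 47), so λ ≡ 7·14 ≡ 4.
  x = λ² - 16 - 16 = 16 - 32 ≡ 31; y = λ·(16 - 31) - 42 ≡ 39. → (31, 39)
3Q: (31, 39) + (16, 42). λ = (42 - 39)/(16 - 31) ≡ 3/32 mod 47. 32⁻¹ ≡ 25 (mod 47), so λ ≡ 28.
  x = λ² - 31 - 16 = 784 - 47 ≡ 32; y = λ·(31 - 32) - 39 ≡ 27. → (32, 27)
3Q = (32, 27).
Finally 2P + 3Q:
(31, 8) + (32, 27). λ = (27 - 8)/(32 - 31) ≡ 19/1 mod 47. 1⁻¹ ≡ 1 (mod 47) since 1·1 = 1 ≡ 1, so λ ≡ 19.
  x = λ² - 31 - 32 = 361 - 63 ≡ 16; y = λ·(31 - 16) - 8 ≡ 42. → (16, 42)

(16, 42)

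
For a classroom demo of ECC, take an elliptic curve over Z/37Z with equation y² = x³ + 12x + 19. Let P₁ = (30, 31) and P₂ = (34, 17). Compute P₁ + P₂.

(13, 2)

(30, 31) + (34, 17). λ = (17 - 31)/(34 - 30) ≡ 23/4 mod 37. 4⁻¹ ≡ 28 (mod 37) since 4·28 = 112 ≡ 1, so λ ≡ 15.
  x = λ² - 30 - 34 = 225 - 64 ≡ 13; y = λ·(30 - 13) - 31 ≡ 2. → (13, 2)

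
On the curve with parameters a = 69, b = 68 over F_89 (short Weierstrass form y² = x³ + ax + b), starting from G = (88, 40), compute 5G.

Double-and-add on 5 = (101)₂. Start with G = (88, 40) for the leading 1-bit.
double: tangent at (88, 40): λ = (3·88² + 69)/(2·40) ≡ 72/80. 80⁻¹ ≡ 79 (mod 89) since 80·79 = 6320 ≡ 1, so λ ≡ 72·79 ≡ 81.
  x = λ² - 88 - 88 = 6561 - 176 ≡ 66; y = λ·(88 - 66) - 40 ≡ 51. → (66, 51)
double: tangent at (66, 51): λ = (3·66² + 69)/(2·51) ≡ 54/13. 13⁻¹ ≡ 48 (mod 89) since 13·48 = 624 ≡ 1, so λ ≡ 54·48 ≡ 11.
  x = λ² - 66 - 66 = 121 - 132 ≡ 78; y = λ·(66 - 78) - 51 ≡ 84. → (78, 84)
add G: (78, 84) + (88, 40). λ = (40 - 84)/(88 - 78) ≡ 45/10 mod 89. 10⁻¹ ≡ 9 (mod 89) since 10·9 = 90 ≡ 1, so λ ≡ 49.
  x = λ² - 78 - 88 = 2401 - 166 ≡ 10; y = λ·(78 - 10) - 84 ≡ 44. → (10, 44)

(10, 44)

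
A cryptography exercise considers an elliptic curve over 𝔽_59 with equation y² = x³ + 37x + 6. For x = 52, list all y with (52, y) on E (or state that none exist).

x³ + 37x + 6 = 142538 ≡ 53 (mod 59).
Square roots of 53 mod 59: 17 and 42 (since 17² = 289 ≡ 53).

17, 42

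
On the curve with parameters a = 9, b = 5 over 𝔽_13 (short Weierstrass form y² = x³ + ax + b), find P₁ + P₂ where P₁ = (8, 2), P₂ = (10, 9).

(4, 12)

(8, 2) + (10, 9). λ = (9 - 2)/(10 - 8) ≡ 7/2 mod 13. 2⁻¹ ≡ 7 (mod 13) since 2·7 = 14 ≡ 1, so λ ≡ 10.
  x = λ² - 8 - 10 = 100 - 18 ≡ 4; y = λ·(8 - 4) - 2 ≡ 12. → (4, 12)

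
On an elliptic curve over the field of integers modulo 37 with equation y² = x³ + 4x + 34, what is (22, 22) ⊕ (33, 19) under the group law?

(22, 22) + (33, 19). λ = (19 - 22)/(33 - 22) ≡ 34/11 mod 37. 11⁻¹ ≡ 27 (mod 37), so λ ≡ 30.
  x = λ² - 22 - 33 = 900 - 55 ≡ 31; y = λ·(22 - 31) - 22 ≡ 4. → (31, 4)

(31, 4)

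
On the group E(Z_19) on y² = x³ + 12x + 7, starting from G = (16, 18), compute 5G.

(10, 5)

Repeated addition: build up to 5G.
2G: tangent at (16, 18): λ = (3·16² + 12)/(2·18) ≡ 1/17. 17⁻¹ ≡ 9 (mod 19), so λ ≡ 1·9 ≡ 9.
  x = λ² - 16 - 16 = 81 - 32 ≡ 11; y = λ·(16 - 11) - 18 ≡ 8. → (11, 8)
3G: (11, 8) + (16, 18). λ = (18 - 8)/(16 - 11) ≡ 10/5 mod 19. 5⁻¹ ≡ 4 (mod 19), so λ ≡ 2.
  x = λ² - 11 - 16 = 4 - 27 ≡ 15; y = λ·(11 - 15) - 8 ≡ 3. → (15, 3)
4G: (15, 3) + (16, 18). λ = (18 - 3)/(16 - 15) ≡ 15/1 mod 19. 1⁻¹ ≡ 1 (mod 19), so λ ≡ 15.
  x = λ² - 15 - 16 = 225 - 31 ≡ 4; y = λ·(15 - 4) - 3 ≡ 10. → (4, 10)
5G: (4, 10) + (16, 18). λ = (18 - 10)/(16 - 4) ≡ 8/12 mod 19. 12⁻¹ ≡ 8 (mod 19), so λ ≡ 7.
  x = λ² - 4 - 16 = 49 - 20 ≡ 10; y = λ·(4 - 10) - 10 ≡ 5. → (10, 5)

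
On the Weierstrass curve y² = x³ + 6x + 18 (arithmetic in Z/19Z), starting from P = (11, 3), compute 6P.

Repeated addition: build up to 6P.
2P: tangent at (11, 3): λ = (3·11² + 6)/(2·3) ≡ 8/6. 6⁻¹ ≡ 16 (mod 19), so λ ≡ 8·16 ≡ 14.
  x = λ² - 11 - 11 = 196 - 22 ≡ 3; y = λ·(11 - 3) - 3 ≡ 14. → (3, 14)
3P: (3, 14) + (11, 3). λ = (3 - 14)/(11 - 3) ≡ 8/8 mod 19. 8⁻¹ ≡ 12 (mod 19), so λ ≡ 1.
  x = λ² - 3 - 11 = 1 - 14 ≡ 6; y = λ·(3 - 6) - 14 ≡ 2. → (6, 2)
4P: (6, 2) + (11, 3). λ = (3 - 2)/(11 - 6) ≡ 1/5 mod 19. 5⁻¹ ≡ 4 (mod 19), so λ ≡ 4.
  x = λ² - 6 - 11 = 16 - 17 ≡ 18; y = λ·(6 - 18) - 2 ≡ 7. → (18, 7)
5P: (18, 7) + (11, 3). λ = (3 - 7)/(11 - 18) ≡ 15/12 mod 19. 12⁻¹ ≡ 8 (mod 19), so λ ≡ 6.
  x = λ² - 18 - 11 = 36 - 29 ≡ 7; y = λ·(18 - 7) - 7 ≡ 2. → (7, 2)
6P: (7, 2) + (11, 3). λ = (3 - 2)/(11 - 7) ≡ 1/4 mod 19. 4⁻¹ ≡ 5 (mod 19), so λ ≡ 5.
  x = λ² - 7 - 11 = 25 - 18 ≡ 7; y = λ·(7 - 7) - 2 ≡ 17. → (7, 17)

(7, 17)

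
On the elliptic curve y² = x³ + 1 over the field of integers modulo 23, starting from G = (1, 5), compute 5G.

Repeated addition: build up to 5G.
2G: tangent at (1, 5): λ = (3·1² + 0)/(2·5) ≡ 3/10. 10⁻¹ ≡ 7 (mod 23), so λ ≡ 3·7 ≡ 21.
  x = λ² - 1 - 1 = 441 - 2 ≡ 2; y = λ·(1 - 2) - 5 ≡ 20. → (2, 20)
3G: (2, 20) + (1, 5). λ = (5 - 20)/(1 - 2) ≡ 8/22 mod 23. 22⁻¹ ≡ 22 (mod 23), so λ ≡ 15.
  x = λ² - 2 - 1 = 225 - 3 ≡ 15; y = λ·(2 - 15) - 20 ≡ 15. → (15, 15)
4G: (15, 15) + (1, 5). λ = (5 - 15)/(1 - 15) ≡ 13/9 mod 23. 9⁻¹ ≡ 18 (mod 23) since 9·18 = 162 ≡ 1, so λ ≡ 4.
  x = λ² - 15 - 1 = 16 - 16 ≡ 0; y = λ·(15 - 0) - 15 ≡ 22. → (0, 22)
5G: (0, 22) + (1, 5). λ = (5 - 22)/(1 - 0) ≡ 6/1 mod 23. 1⁻¹ ≡ 1 (mod 23), so λ ≡ 6.
  x = λ² - 0 - 1 = 36 - 1 ≡ 12; y = λ·(0 - 12) - 22 ≡ 21. → (12, 21)

(12, 21)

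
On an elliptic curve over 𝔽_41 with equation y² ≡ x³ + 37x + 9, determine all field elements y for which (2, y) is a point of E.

3, 38

x³ + 37x + 9 = 91 ≡ 9 (mod 41).
Square roots of 9 mod 41: 3 and 38 (since 3² = 9 ≡ 9).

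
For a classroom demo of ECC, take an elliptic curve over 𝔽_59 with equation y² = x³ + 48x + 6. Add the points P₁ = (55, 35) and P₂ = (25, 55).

(55, 35) + (25, 55). λ = (55 - 35)/(25 - 55) ≡ 20/29 mod 59. 29⁻¹ ≡ 57 (mod 59) since 29·57 = 1653 ≡ 1, so λ ≡ 19.
  x = λ² - 55 - 25 = 361 - 80 ≡ 45; y = λ·(55 - 45) - 35 ≡ 37. → (45, 37)

(45, 37)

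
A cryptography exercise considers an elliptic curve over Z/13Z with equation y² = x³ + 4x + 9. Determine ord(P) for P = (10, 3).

5

2P: tangent at (10, 3): λ = (3·10² + 4)/(2·3) ≡ 5/6. 6⁻¹ ≡ 11 (mod 13), so λ ≡ 5·11 ≡ 3.
  x = λ² - 10 - 10 = 9 - 20 ≡ 2; y = λ·(10 - 2) - 3 ≡ 8. → (2, 8)
3P: (2, 8) + (10, 3). λ = (3 - 8)/(10 - 2) ≡ 8/8 mod 13. 8⁻¹ ≡ 5 (mod 13), so λ ≡ 1.
  x = λ² - 2 - 10 = 1 - 12 ≡ 2; y = λ·(2 - 2) - 8 ≡ 5. → (2, 5)
4P: (2, 5) + (10, 3). λ = (3 - 5)/(10 - 2) ≡ 11/8 mod 13. 8⁻¹ ≡ 5 (mod 13) since 8·5 = 40 ≡ 1, so λ ≡ 3.
  x = λ² - 2 - 10 = 9 - 12 ≡ 10; y = λ·(2 - 10) - 5 ≡ 10. → (10, 10)
5P: (10, 10) + (10, 3): same x and y₁ ≡ -y₂, so the sum is O.
5P = O, so the order is 5.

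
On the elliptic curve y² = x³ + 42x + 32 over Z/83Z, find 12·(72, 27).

(26, 78)

Write P = (72, 27).
Double-and-add on 12 = (1100)₂. Start with P = (72, 27) for the leading 1-bit.
double: tangent at (72, 27): λ = (3·72² + 42)/(2·27) ≡ 73/54. 54⁻¹ ≡ 20 (mod 83), so λ ≡ 73·20 ≡ 49.
  x = λ² - 72 - 72 = 2401 - 144 ≡ 16; y = λ·(72 - 16) - 27 ≡ 61. → (16, 61)
add P: (16, 61) + (72, 27). λ = (27 - 61)/(72 - 16) ≡ 49/56 mod 83. 56⁻¹ ≡ 43 (mod 83) since 56·43 = 2408 ≡ 1, so λ ≡ 32.
  x = λ² - 16 - 72 = 1024 - 88 ≡ 23; y = λ·(16 - 23) - 61 ≡ 47. → (23, 47)
double: tangent at (23, 47): λ = (3·23² + 42)/(2·47) ≡ 52/11. 11⁻¹ ≡ 68 (mod 83), so λ ≡ 52·68 ≡ 50.
  x = λ² - 23 - 23 = 2500 - 46 ≡ 47; y = λ·(23 - 47) - 47 ≡ 81. → (47, 81)
double: tangent at (47, 81): λ = (3·47² + 42)/(2·81) ≡ 29/79. 79⁻¹ ≡ 62 (mod 83) since 79·62 = 4898 ≡ 1, so λ ≡ 29·62 ≡ 55.
  x = λ² - 47 - 47 = 3025 - 94 ≡ 26; y = λ·(47 - 26) - 81 ≡ 78. → (26, 78)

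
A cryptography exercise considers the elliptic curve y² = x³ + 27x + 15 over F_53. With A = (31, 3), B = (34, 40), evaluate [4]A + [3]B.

First 4A:
Double-and-add on 4 = (100)₂. Start with A = (31, 3) for the leading 1-bit.
double: tangent at (31, 3): λ = (3·31² + 27)/(2·3) ≡ 48/6. 6⁻¹ ≡ 9 (mod 53) since 6·9 = 54 ≡ 1, so λ ≡ 48·9 ≡ 8.
  x = λ² - 31 - 31 = 64 - 62 ≡ 2; y = λ·(31 - 2) - 3 ≡ 17. → (2, 17)
double: tangent at (2, 17): λ = (3·2² + 27)/(2·17) ≡ 39/34. 34⁻¹ ≡ 39 (mod 53) since 34·39 = 1326 ≡ 1, so λ ≡ 39·39 ≡ 37.
  x = λ² - 2 - 2 = 1369 - 4 ≡ 40; y = λ·(2 - 40) - 17 ≡ 8. → (40, 8)
4A = (40, 8).
Next 3B:
Repeated addition: build up to 3B.
2B: tangent at (34, 40): λ = (3·34² + 27)/(2·40) ≡ 50/27. 27⁻¹ ≡ 2 (mod 53), so λ ≡ 50·2 ≡ 47.
  x = λ² - 34 - 34 = 2209 - 68 ≡ 21; y = λ·(34 - 21) - 40 ≡ 41. → (21, 41)
3B: (21, 41) + (34, 40). λ = (40 - 41)/(34 - 21) ≡ 52/13 mod 53. 13⁻¹ ≡ 49 (mod 53), so λ ≡ 4.
  x = λ² - 21 - 34 = 16 - 55 ≡ 14; y = λ·(21 - 14) - 41 ≡ 40. → (14, 40)
3B = (14, 40).
Finally 4A + 3B:
(40, 8) + (14, 40). λ = (40 - 8)/(14 - 40) ≡ 32/27 mod 53. 27⁻¹ ≡ 2 (mod 53), so λ ≡ 11.
  x = λ² - 40 - 14 = 121 - 54 ≡ 14; y = λ·(40 - 14) - 8 ≡ 13. → (14, 13)

(14, 13)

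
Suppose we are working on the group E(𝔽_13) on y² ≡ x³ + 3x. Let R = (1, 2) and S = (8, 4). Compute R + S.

(1, 2) + (8, 4). λ = (4 - 2)/(8 - 1) ≡ 2/7 mod 13. 7⁻¹ ≡ 2 (mod 13), so λ ≡ 4.
  x = λ² - 1 - 8 = 16 - 9 ≡ 7; y = λ·(1 - 7) - 2 ≡ 0. → (7, 0)

(7, 0)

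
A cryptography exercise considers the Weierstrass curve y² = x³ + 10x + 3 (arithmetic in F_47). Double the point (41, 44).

tangent at (41, 44): λ = (3·41² + 10)/(2·44) ≡ 24/41. 41⁻¹ ≡ 39 (mod 47), so λ ≡ 24·39 ≡ 43.
  x = λ² - 41 - 41 = 1849 - 82 ≡ 28; y = λ·(41 - 28) - 44 ≡ 45. → (28, 45)

(28, 45)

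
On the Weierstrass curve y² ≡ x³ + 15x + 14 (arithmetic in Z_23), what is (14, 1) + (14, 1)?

tangent at (14, 1): λ = (3·14² + 15)/(2·1) ≡ 5/2. 2⁻¹ ≡ 12 (mod 23) since 2·12 = 24 ≡ 1, so λ ≡ 5·12 ≡ 14.
  x = λ² - 14 - 14 = 196 - 28 ≡ 7; y = λ·(14 - 7) - 1 ≡ 5. → (7, 5)

(7, 5)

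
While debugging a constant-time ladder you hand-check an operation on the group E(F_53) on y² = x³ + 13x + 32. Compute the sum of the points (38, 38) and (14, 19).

(38, 38) + (14, 19). λ = (19 - 38)/(14 - 38) ≡ 34/29 mod 53. 29⁻¹ ≡ 11 (mod 53), so λ ≡ 3.
  x = λ² - 38 - 14 = 9 - 52 ≡ 10; y = λ·(38 - 10) - 38 ≡ 46. → (10, 46)

(10, 46)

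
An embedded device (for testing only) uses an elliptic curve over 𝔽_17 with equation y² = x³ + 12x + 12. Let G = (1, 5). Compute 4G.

(16, 4)

Double-and-add on 4 = (100)₂. Start with G = (1, 5) for the leading 1-bit.
double: tangent at (1, 5): λ = (3·1² + 12)/(2·5) ≡ 15/10. 10⁻¹ ≡ 12 (mod 17), so λ ≡ 15·12 ≡ 10.
  x = λ² - 1 - 1 = 100 - 2 ≡ 13; y = λ·(1 - 13) - 5 ≡ 11. → (13, 11)
double: tangent at (13, 11): λ = (3·13² + 12)/(2·11) ≡ 9/5. 5⁻¹ ≡ 7 (mod 17), so λ ≡ 9·7 ≡ 12.
  x = λ² - 13 - 13 = 144 - 26 ≡ 16; y = λ·(13 - 16) - 11 ≡ 4. → (16, 4)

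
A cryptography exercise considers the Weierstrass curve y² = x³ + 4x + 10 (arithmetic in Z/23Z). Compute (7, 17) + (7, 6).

The two points share x = 7 and their y-coordinates satisfy 17 + 6 ≡ 0 (mod 23), so they are inverses. Their sum is O.

O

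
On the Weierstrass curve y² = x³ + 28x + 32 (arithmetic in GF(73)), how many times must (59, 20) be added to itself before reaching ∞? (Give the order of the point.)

2P: tangent at (59, 20): λ = (3·59² + 28)/(2·20) ≡ 32/40. 40⁻¹ ≡ 42 (mod 73), so λ ≡ 32·42 ≡ 30.
  x = λ² - 59 - 59 = 900 - 118 ≡ 52; y = λ·(59 - 52) - 20 ≡ 44. → (52, 44)
3P: (52, 44) + (59, 20). λ = (20 - 44)/(59 - 52) ≡ 49/7 mod 73. 7⁻¹ ≡ 21 (mod 73), so λ ≡ 7.
  x = λ² - 52 - 59 = 49 - 111 ≡ 11; y = λ·(52 - 11) - 44 ≡ 24. → (11, 24)
4P: (11, 24) + (59, 20). λ = (20 - 24)/(59 - 11) ≡ 69/48 mod 73. 48⁻¹ ≡ 35 (mod 73), so λ ≡ 6.
  x = λ² - 11 - 59 = 36 - 70 ≡ 39; y = λ·(11 - 39) - 24 ≡ 27. → (39, 27)
5P: (39, 27) + (59, 20). λ = (20 - 27)/(59 - 39) ≡ 66/20 mod 73. 20⁻¹ ≡ 11 (mod 73), so λ ≡ 69.
  x = λ² - 39 - 59 = 4761 - 98 ≡ 64; y = λ·(39 - 64) - 27 ≡ 0. → (64, 0)
6P: (64, 0) + (59, 20). λ = (20 - 0)/(59 - 64) ≡ 20/68 mod 73. 68⁻¹ ≡ 29 (mod 73) since 68·29 = 1972 ≡ 1, so λ ≡ 69.
  x = λ² - 64 - 59 = 4761 - 123 ≡ 39; y = λ·(64 - 39) - 0 ≡ 46. → (39, 46)
7P: (39, 46) + (59, 20). λ = (20 - 46)/(59 - 39) ≡ 47/20 mod 73. 20⁻¹ ≡ 11 (mod 73) since 20·11 = 220 ≡ 1, so λ ≡ 6.
  x = λ² - 39 - 59 = 36 - 98 ≡ 11; y = λ·(39 - 11) - 46 ≡ 49. → (11, 49)
8P: (11, 49) + (59, 20). λ = (20 - 49)/(59 - 11) ≡ 44/48 mod 73. 48⁻¹ ≡ 35 (mod 73), so λ ≡ 7.
  x = λ² - 11 - 59 = 49 - 70 ≡ 52; y = λ·(11 - 52) - 49 ≡ 29. → (52, 29)
9P: (52, 29) + (59, 20). λ = (20 - 29)/(59 - 52) ≡ 64/7 mod 73. 7⁻¹ ≡ 21 (mod 73) since 7·21 = 147 ≡ 1, so λ ≡ 30.
  x = λ² - 52 - 59 = 900 - 111 ≡ 59; y = λ·(52 - 59) - 29 ≡ 53. → (59, 53)
10P: (59, 53) + (59, 20): same x and y₁ ≡ -y₂, so the sum is ∞.
10P = ∞, so the order is 10.

10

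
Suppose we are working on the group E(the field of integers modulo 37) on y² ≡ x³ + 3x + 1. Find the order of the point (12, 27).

3

2P: tangent at (12, 27): λ = (3·12² + 3)/(2·27) ≡ 28/17. 17⁻¹ ≡ 24 (mod 37) since 17·24 = 408 ≡ 1, so λ ≡ 28·24 ≡ 6.
  x = λ² - 12 - 12 = 36 - 24 ≡ 12; y = λ·(12 - 12) - 27 ≡ 10. → (12, 10)
3P: (12, 10) + (12, 27): same x and y₁ ≡ -y₂, so the sum is the point at infinity.
3P = the point at infinity, so the order is 3.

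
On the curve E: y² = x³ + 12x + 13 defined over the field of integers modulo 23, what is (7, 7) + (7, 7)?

tangent at (7, 7): λ = (3·7² + 12)/(2·7) ≡ 21/14. 14⁻¹ ≡ 5 (mod 23), so λ ≡ 21·5 ≡ 13.
  x = λ² - 7 - 7 = 169 - 14 ≡ 17; y = λ·(7 - 17) - 7 ≡ 1. → (17, 1)

(17, 1)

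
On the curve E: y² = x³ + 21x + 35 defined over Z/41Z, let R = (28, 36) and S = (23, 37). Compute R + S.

(28, 36) + (23, 37). λ = (37 - 36)/(23 - 28) ≡ 1/36 mod 41. 36⁻¹ ≡ 8 (mod 41) since 36·8 = 288 ≡ 1, so λ ≡ 8.
  x = λ² - 28 - 23 = 64 - 51 ≡ 13; y = λ·(28 - 13) - 36 ≡ 2. → (13, 2)

(13, 2)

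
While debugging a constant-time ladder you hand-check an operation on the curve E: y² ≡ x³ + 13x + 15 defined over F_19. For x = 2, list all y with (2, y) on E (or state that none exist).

7, 12

x³ + 13x + 15 = 49 ≡ 11 (mod 19).
Square roots of 11 mod 19: 7 and 12 (since 7² = 49 ≡ 11).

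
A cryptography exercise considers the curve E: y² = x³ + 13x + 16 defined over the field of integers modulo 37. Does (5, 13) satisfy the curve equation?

yes

y² = 13² ≡ 21; x³ + 13x + 16 = 206 ≡ 21 (mod 37). 21 = 21.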